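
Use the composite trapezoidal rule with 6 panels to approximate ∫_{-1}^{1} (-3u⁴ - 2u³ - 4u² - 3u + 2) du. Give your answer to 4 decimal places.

-0.2346

h = (1 − (-1))/6 = 0.333333.
Nodes u₀,…,u₆ = -1, -0.666667, -0.333333, 0, 0.333333, 0.666667, 1.
f(u) = -3u⁴ - 2u³ - 4u² - 3u + 2: f₀=0, f₁=2.222222, f₂=2.592593, f₃=2, f₄=0.444444, f₅=-2.962963, f₆=-10.
(h/2)·[f₀ + 2f₁ + 2f₂ + 2f₃ + 2f₄ + 2f₅ + f₆] = 0.166667·(-1.407407) = -0.2346.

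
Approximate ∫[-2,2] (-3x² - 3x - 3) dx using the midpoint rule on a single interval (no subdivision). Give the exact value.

M = (b−a)·f(0) = 4·(-3) = -12.

-12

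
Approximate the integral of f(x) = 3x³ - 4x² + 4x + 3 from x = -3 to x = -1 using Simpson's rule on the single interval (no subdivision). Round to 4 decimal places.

S = (b−a)/6 · [f(-3) + 4f(-2) + f(-1)] = 0.333333·[(-126) + 4·(-45) + (-8)] = -104.6667.

-104.6667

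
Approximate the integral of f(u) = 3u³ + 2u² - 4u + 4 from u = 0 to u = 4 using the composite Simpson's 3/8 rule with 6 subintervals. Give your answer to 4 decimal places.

218.6667

h = (4 − 0)/6 = 0.666667.
Nodes u₀,…,u₆ = 0, 0.666667, 1.333333, 2, 2.666667, 3.333333, 4.
f(u) = 3u³ + 2u² - 4u + 4: f₀=4, f₁=3.111111, f₂=9.333333, f₃=28, f₄=64.444444, f₅=124, f₆=212.
(3h/8)·[f₀ + 3f₁ + 3f₂ + 2f₃ + 3f₄ + 3f₅ + f₆] = 0.25·(874.666667) = 218.6667.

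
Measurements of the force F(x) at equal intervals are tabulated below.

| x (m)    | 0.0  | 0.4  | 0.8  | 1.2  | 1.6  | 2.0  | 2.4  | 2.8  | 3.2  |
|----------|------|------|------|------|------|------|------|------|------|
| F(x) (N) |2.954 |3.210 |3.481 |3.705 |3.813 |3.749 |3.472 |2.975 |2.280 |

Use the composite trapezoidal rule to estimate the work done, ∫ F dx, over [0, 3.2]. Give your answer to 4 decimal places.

10.8088

h = 0.4, n = 8.
(h/2)·[y₀ + 2y₁ + 2y₂ + 2y₃ + 2y₄ + 2y₅ + 2y₆ + 2y₇ + y₈] = 0.2·(54.044) = 10.8088.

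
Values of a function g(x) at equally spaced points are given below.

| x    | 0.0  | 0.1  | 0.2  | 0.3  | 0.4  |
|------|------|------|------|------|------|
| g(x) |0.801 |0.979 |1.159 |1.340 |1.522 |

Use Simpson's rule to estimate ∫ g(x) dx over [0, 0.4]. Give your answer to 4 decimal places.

0.4639

h = 0.1, n = 4.
(h/3)·[y₀ + 4y₁ + 2y₂ + 4y₃ + y₄] = 0.033333·(13.917) = 0.4639.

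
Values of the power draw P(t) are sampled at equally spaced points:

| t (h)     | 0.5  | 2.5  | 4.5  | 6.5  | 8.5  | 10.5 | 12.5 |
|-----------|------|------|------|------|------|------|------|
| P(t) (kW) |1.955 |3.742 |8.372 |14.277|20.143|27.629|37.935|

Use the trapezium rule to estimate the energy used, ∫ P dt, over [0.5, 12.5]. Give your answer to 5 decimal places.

188.21600

h = 2, n = 6.
(h/2)·[y₀ + 2y₁ + 2y₂ + 2y₃ + 2y₄ + 2y₅ + y₆] = 1·(188.216) = 188.21600.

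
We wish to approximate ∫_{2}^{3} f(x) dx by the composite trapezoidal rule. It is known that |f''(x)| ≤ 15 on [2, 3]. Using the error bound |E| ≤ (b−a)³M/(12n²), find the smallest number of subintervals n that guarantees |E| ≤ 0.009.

Need 15/(12n²) ≤ 0.009.
n² ≥ 15/(12·0.009) = 138.889 ⇒ n ≥ 11.7851, so the smallest n is 12.

12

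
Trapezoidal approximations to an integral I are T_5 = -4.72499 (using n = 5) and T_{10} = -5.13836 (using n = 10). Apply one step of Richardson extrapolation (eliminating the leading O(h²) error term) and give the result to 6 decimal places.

R = (4·T_{10} − T_5) / 3 = (4·(-5.13836) − (-4.72499))/3 = (-15.82845)/3 = -5.276150.

-5.276150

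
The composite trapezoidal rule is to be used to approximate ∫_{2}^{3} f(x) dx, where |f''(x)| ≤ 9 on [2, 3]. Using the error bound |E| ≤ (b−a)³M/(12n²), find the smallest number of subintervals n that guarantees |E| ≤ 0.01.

Need 9/(12n²) ≤ 0.01.
n² ≥ 9/(12·0.01) = 75 ⇒ n ≥ 8.6603, so the smallest n is 9.

9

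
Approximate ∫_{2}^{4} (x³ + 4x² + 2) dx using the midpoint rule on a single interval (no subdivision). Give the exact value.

M = (b−a)·f(3) = 2·(65) = 130.

130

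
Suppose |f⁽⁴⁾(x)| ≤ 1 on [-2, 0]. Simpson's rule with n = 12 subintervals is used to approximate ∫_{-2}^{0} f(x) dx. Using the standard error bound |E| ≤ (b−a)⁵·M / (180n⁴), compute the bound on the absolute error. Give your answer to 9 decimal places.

|E| ≤ (2)⁵·1 / (180·12⁴) = 32/3732480 = 0.000008573.

0.000008573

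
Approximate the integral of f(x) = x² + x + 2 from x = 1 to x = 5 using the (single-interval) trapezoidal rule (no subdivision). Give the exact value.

T = (b−a)/2 · [f(1) + f(5)] = 2·[4 + 32] = 72.

72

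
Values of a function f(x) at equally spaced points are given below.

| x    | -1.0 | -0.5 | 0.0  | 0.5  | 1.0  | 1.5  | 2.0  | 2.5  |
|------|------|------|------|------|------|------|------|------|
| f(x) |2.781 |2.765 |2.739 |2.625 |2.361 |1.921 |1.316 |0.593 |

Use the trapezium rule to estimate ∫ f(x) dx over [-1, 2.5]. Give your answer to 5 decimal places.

h = 0.5, n = 7.
(h/2)·[y₀ + 2y₁ + 2y₂ + 2y₃ + 2y₄ + 2y₅ + 2y₆ + y₇] = 0.25·(30.828) = 7.70700.

7.70700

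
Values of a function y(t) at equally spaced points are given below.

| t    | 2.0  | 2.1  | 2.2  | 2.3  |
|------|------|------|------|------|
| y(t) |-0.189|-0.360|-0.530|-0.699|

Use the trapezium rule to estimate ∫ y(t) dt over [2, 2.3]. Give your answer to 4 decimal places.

-0.1334

h = 0.1, n = 3.
(h/2)·[y₀ + 2y₁ + 2y₂ + y₃] = 0.05·(-2.668) = -0.1334.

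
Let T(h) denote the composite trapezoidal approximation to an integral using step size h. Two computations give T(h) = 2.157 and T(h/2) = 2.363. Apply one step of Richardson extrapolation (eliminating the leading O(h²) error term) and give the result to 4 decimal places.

2.4317

R = (4·T(h/2) − T(h)) / 3 = (4·2.363 − 2.157)/3 = (7.295)/3 = 2.4317.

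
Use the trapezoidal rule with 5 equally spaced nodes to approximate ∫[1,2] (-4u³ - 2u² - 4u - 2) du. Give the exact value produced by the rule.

-27.875

h = (2 − 1)/4 = 0.25.
Nodes u₀,…,u₄ = 1, 1.25, 1.5, 1.75, 2.
f(u) = -4u³ - 2u² - 4u - 2: f₀=-12, f₁=-17.9375, f₂=-26, f₃=-36.5625, f₄=-50.
(h/2)·[f₀ + 2f₁ + 2f₂ + 2f₃ + f₄] = 0.125·(-223) = -27.875.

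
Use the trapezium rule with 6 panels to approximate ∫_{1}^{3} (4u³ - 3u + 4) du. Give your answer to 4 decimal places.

76.8889

h = (3 − 1)/6 = 0.333333.
Nodes u₀,…,u₆ = 1, 1.333333, 1.666667, 2, 2.333333, 2.666667, 3.
f(u) = 4u³ - 3u + 4: f₀=5, f₁=9.481481, f₂=17.518519, f₃=30, f₄=47.814815, f₅=71.851852, f₆=103.
(h/2)·[f₀ + 2f₁ + 2f₂ + 2f₃ + 2f₄ + 2f₅ + f₆] = 0.166667·(461.333333) = 76.8889.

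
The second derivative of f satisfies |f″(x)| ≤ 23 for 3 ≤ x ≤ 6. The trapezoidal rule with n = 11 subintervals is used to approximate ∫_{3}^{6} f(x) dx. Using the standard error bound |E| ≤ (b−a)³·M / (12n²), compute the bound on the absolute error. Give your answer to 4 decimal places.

|E| ≤ (3)³·23 / (12·11²) = 621/1452 = 0.4277.

0.4277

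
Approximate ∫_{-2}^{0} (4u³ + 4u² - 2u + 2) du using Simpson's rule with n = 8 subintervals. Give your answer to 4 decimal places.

2.6667

h = (0 − (-2))/8 = 0.25.
Nodes u₀,…,u₈ = -2, -1.75, -1.5, -1.25, -1, -0.75, -0.5, -0.25, 0.
f(u) = 4u³ + 4u² - 2u + 2: f₀=-10, f₁=-3.6875, f₂=0.5, f₃=2.9375, f₄=4, f₅=4.0625, f₆=3.5, f₇=2.6875, f₈=2.
(h/3)·[f₀ + 4f₁ + 2f₂ + 4f₃ + 2f₄ + 4f₅ + 2f₆ + 4f₇ + f₈] = 0.083333·(32) = 2.6667.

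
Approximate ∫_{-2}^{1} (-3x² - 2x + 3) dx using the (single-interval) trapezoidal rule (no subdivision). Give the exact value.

T = (b−a)/2 · [f(-2) + f(1)] = 1.5·[(-5) + (-2)] = -10.5.

-10.5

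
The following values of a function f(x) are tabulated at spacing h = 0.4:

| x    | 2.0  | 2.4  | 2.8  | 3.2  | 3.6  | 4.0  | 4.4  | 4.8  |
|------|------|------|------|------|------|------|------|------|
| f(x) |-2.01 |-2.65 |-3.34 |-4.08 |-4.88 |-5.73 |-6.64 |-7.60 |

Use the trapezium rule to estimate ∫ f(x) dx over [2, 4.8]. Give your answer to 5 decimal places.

-12.85000

h = 0.4, n = 7.
(h/2)·[y₀ + 2y₁ + 2y₂ + 2y₃ + 2y₄ + 2y₅ + 2y₆ + y₇] = 0.2·(-64.25) = -12.85000.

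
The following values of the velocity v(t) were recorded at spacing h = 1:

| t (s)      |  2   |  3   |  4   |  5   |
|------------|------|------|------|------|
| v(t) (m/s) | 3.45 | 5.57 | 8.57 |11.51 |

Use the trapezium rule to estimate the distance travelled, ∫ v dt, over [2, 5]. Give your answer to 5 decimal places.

h = 1, n = 3.
(h/2)·[y₀ + 2y₁ + 2y₂ + y₃] = 0.5·(43.24) = 21.62000.

21.62000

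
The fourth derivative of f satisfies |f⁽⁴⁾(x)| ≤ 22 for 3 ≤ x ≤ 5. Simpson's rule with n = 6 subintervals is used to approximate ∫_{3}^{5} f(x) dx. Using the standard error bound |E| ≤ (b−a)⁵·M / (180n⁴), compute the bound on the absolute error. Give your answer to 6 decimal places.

0.003018

|E| ≤ (2)⁵·22 / (180·6⁴) = 704/233280 = 0.003018.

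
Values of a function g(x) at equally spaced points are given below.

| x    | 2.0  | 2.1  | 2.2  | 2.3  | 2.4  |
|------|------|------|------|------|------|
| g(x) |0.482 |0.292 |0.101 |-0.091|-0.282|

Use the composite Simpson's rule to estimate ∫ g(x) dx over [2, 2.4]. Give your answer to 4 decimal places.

h = 0.1, n = 4.
(h/3)·[y₀ + 4y₁ + 2y₂ + 4y₃ + y₄] = 0.033333·(1.206) = 0.0402.

0.0402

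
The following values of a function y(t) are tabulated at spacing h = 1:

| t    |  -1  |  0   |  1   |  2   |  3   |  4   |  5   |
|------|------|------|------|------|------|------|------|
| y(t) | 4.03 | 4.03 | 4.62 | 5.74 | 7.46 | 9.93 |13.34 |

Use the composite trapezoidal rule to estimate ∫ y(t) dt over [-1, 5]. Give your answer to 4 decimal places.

h = 1, n = 6.
(h/2)·[y₀ + 2y₁ + 2y₂ + 2y₃ + 2y₄ + 2y₅ + y₆] = 0.5·(80.93) = 40.4650.

40.4650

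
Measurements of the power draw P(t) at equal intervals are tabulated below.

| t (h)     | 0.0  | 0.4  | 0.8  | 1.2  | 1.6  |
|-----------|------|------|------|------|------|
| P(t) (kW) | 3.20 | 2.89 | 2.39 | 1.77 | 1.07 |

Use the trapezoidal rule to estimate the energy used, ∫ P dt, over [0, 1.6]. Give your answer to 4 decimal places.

3.6740

h = 0.4, n = 4.
(h/2)·[y₀ + 2y₁ + 2y₂ + 2y₃ + y₄] = 0.2·(18.37) = 3.6740.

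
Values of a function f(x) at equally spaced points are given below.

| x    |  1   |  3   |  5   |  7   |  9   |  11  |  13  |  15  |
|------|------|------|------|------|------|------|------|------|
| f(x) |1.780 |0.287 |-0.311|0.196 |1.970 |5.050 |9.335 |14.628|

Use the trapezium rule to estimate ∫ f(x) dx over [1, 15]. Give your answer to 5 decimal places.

49.46200

h = 2, n = 7.
(h/2)·[y₀ + 2y₁ + 2y₂ + 2y₃ + 2y₄ + 2y₅ + 2y₆ + y₇] = 1·(49.462) = 49.46200.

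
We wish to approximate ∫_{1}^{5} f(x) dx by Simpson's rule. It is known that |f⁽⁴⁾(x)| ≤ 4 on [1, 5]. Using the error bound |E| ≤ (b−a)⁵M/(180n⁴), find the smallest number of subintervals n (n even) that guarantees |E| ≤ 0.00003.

Need 4096/(180n⁴) ≤ 0.00003.
n⁴ ≥ 4096/(180·0.00003) = 758519 ⇒ n ≥ 29.5115, so the smallest even n is 30. (n must be even for Simpson's rule.)

30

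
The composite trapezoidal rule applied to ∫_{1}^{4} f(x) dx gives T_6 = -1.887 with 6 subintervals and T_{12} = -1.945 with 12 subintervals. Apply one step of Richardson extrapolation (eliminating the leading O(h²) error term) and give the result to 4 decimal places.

-1.9643

R = (4·T_{12} − T_6) / 3 = (4·(-1.945) − (-1.887))/3 = (-5.893)/3 = -1.9643.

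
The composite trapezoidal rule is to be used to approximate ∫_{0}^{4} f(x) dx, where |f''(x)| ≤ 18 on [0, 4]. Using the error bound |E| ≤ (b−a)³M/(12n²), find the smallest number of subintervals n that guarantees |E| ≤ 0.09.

33

Need 1152/(12n²) ≤ 0.09.
n² ≥ 1152/(12·0.09) = 1066.67 ⇒ n ≥ 32.6599, so the smallest n is 33.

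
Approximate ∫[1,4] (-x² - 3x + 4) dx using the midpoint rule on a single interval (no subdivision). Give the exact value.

-29.25

M = (b−a)·f(2.5) = 3·(-9.75) = -29.25.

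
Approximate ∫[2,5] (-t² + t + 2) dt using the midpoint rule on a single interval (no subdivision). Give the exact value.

M = (b−a)·f(3.5) = 3·(-6.75) = -20.25.

-20.25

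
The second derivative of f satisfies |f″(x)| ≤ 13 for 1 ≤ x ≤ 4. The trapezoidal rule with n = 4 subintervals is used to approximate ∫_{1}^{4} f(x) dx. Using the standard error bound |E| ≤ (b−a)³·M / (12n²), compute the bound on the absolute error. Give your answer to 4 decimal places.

|E| ≤ (3)³·13 / (12·4²) = 351/192 = 1.8281.

1.8281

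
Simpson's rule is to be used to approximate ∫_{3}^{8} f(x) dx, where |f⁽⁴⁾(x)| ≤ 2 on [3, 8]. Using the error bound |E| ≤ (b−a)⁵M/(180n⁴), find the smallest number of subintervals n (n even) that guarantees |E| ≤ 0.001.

Need 6250/(180n⁴) ≤ 0.001.
n⁴ ≥ 6250/(180·0.001) = 34722.2 ⇒ n ≥ 13.6506, so the smallest even n is 14. (n must be even for Simpson's rule.)

14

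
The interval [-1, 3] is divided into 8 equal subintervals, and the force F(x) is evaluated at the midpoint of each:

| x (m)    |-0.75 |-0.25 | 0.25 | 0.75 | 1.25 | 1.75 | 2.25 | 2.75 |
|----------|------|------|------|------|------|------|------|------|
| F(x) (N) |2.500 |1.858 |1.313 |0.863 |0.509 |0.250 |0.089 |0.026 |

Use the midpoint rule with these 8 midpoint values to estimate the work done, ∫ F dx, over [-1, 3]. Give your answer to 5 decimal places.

3.70400

h = 0.5, n = 8.
h·[y(m₁) + y(m₂) + y(m₃) + y(m₄) + y(m₅) + y(m₆) + y(m₇) + y(m₈)] = 0.5·(7.408) = 3.70400.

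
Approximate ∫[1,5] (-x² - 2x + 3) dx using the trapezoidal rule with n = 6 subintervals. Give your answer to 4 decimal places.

h = (5 − 1)/6 = 0.666667.
Nodes x₀,…,x₆ = 1, 1.666667, 2.333333, 3, 3.666667, 4.333333, 5.
f(x) = -x² - 2x + 3: f₀=0, f₁=-3.111111, f₂=-7.111111, f₃=-12, f₄=-17.777778, f₅=-24.444444, f₆=-32.
(h/2)·[f₀ + 2f₁ + 2f₂ + 2f₃ + 2f₄ + 2f₅ + f₆] = 0.333333·(-160.888889) = -53.6296.

-53.6296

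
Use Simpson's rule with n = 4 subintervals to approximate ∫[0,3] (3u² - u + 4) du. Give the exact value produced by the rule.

34.5

h = (3 − 0)/4 = 0.75.
Nodes u₀,…,u₄ = 0, 0.75, 1.5, 2.25, 3.
f(u) = 3u² - u + 4: f₀=4, f₁=4.9375, f₂=9.25, f₃=16.9375, f₄=28.
(h/3)·[f₀ + 4f₁ + 2f₂ + 4f₃ + f₄] = 0.25·(138) = 34.5.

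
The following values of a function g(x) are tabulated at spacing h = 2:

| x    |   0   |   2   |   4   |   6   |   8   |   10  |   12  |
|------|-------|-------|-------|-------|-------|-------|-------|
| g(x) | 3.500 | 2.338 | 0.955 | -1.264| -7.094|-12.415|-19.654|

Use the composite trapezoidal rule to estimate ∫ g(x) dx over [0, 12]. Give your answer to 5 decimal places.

-51.11400

h = 2, n = 6.
(h/2)·[y₀ + 2y₁ + 2y₂ + 2y₃ + 2y₄ + 2y₅ + y₆] = 1·(-51.114) = -51.11400.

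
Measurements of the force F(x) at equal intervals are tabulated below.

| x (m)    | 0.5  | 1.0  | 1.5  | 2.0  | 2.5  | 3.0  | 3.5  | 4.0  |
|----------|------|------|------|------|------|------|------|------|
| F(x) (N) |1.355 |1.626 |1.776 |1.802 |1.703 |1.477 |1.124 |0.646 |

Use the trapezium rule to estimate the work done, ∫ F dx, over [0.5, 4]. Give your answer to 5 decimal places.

5.25425

h = 0.5, n = 7.
(h/2)·[y₀ + 2y₁ + 2y₂ + 2y₃ + 2y₄ + 2y₅ + 2y₆ + y₇] = 0.25·(21.017) = 5.25425.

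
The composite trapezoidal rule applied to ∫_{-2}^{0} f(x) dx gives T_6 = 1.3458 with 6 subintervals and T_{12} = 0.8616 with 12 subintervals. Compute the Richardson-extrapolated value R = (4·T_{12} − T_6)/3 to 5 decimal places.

0.70020

R = (4·T_{12} − T_6) / 3 = (4·0.8616 − 1.3458)/3 = (2.1006)/3 = 0.70020.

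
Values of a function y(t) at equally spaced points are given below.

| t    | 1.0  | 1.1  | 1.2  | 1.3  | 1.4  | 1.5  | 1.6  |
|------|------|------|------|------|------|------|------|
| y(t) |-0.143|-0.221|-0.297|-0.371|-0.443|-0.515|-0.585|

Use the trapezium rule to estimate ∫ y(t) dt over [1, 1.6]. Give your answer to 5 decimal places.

-0.22110

h = 0.1, n = 6.
(h/2)·[y₀ + 2y₁ + 2y₂ + 2y₃ + 2y₄ + 2y₅ + y₆] = 0.05·(-4.422) = -0.22110.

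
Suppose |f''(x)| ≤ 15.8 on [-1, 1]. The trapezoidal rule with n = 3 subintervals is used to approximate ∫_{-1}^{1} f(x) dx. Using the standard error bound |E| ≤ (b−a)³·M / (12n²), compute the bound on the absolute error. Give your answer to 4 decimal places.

1.1704

|E| ≤ (2)³·15.8 / (12·3²) = 126.4/108 = 1.1704.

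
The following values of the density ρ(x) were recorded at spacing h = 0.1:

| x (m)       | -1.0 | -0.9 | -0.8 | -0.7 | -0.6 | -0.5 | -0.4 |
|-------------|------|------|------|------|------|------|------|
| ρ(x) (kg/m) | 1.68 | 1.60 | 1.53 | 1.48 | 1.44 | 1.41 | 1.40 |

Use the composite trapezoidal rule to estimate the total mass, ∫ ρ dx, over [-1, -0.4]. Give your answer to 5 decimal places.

h = 0.1, n = 6.
(h/2)·[y₀ + 2y₁ + 2y₂ + 2y₃ + 2y₄ + 2y₅ + y₆] = 0.05·(18.00) = 0.90000.

0.90000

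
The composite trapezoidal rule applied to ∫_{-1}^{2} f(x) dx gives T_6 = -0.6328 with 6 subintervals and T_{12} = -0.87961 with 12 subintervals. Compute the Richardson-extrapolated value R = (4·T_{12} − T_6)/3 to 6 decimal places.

-0.961880

R = (4·T_{12} − T_6) / 3 = (4·(-0.87961) − (-0.6328))/3 = (-2.88564)/3 = -0.961880.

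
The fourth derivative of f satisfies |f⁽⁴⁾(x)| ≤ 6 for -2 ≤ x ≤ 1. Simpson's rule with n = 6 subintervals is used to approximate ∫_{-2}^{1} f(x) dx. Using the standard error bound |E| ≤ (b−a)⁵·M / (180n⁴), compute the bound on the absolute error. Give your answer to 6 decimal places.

|E| ≤ (3)⁵·6 / (180·6⁴) = 1458/233280 = 0.006250.

0.006250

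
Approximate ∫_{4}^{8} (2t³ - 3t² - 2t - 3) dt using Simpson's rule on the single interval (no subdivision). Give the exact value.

1412

S = (b−a)/6 · [f(4) + 4f(6) + f(8)] = 0.666667·[69 + 4·309 + 813] = 1412.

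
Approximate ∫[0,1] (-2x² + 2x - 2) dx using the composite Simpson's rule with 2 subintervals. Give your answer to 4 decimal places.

-1.6667

h = (1 − 0)/2 = 0.5.
Nodes x₀,…,x₂ = 0, 0.5, 1.
f(x) = -2x² + 2x - 2: f₀=-2, f₁=-1.5, f₂=-2.
(h/3)·[f₀ + 4f₁ + f₂] = 0.166667·(-10) = -1.6667.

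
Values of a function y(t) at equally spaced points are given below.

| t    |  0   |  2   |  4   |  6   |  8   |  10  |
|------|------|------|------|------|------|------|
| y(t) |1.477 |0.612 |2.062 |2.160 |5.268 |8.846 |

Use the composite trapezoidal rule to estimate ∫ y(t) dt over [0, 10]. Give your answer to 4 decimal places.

h = 2, n = 5.
(h/2)·[y₀ + 2y₁ + 2y₂ + 2y₃ + 2y₄ + y₅] = 1·(30.527) = 30.5270.

30.5270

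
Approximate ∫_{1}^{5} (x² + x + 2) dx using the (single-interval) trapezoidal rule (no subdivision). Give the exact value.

72

T = (b−a)/2 · [f(1) + f(5)] = 2·[4 + 32] = 72.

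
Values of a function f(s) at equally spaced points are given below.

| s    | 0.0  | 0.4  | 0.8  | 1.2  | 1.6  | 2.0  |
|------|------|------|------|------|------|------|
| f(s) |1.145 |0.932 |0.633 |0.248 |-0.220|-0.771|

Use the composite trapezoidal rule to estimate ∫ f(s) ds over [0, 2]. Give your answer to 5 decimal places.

0.71200

h = 0.4, n = 5.
(h/2)·[y₀ + 2y₁ + 2y₂ + 2y₃ + 2y₄ + y₅] = 0.2·(3.560) = 0.71200.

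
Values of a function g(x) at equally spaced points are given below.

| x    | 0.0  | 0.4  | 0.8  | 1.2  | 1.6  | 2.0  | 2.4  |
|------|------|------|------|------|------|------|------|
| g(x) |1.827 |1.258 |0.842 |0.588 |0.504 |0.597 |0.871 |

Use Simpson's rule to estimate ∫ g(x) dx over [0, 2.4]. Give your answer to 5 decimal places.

2.02160

h = 0.4, n = 6.
(h/3)·[y₀ + 4y₁ + 2y₂ + 4y₃ + 2y₄ + 4y₅ + y₆] = 0.133333·(15.162) = 2.02160.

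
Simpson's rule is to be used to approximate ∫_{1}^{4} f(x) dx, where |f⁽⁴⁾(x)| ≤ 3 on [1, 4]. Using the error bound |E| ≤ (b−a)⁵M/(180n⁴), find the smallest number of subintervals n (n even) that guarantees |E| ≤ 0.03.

4

Need 729/(180n⁴) ≤ 0.03.
n⁴ ≥ 729/(180·0.03) = 135 ⇒ n ≥ 3.4087, so the smallest even n is 4. (n must be even for Simpson's rule.)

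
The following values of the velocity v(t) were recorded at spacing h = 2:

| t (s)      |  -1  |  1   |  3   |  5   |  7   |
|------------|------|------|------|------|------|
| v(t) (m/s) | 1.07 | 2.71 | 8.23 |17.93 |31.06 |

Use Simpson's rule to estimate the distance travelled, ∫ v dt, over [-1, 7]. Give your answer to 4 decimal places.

h = 2, n = 4.
(h/3)·[y₀ + 4y₁ + 2y₂ + 4y₃ + y₄] = 0.666667·(131.15) = 87.4333.

87.4333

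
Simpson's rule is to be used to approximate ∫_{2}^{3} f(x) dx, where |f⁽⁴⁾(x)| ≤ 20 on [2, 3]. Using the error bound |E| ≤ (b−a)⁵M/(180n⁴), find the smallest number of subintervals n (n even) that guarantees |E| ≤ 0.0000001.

34

Need 20/(180n⁴) ≤ 0.0000001.
n⁴ ≥ 20/(180·0.0000001) = 1.11111e+06 ⇒ n ≥ 32.4668, so the smallest even n is 34. (n must be even for Simpson's rule.)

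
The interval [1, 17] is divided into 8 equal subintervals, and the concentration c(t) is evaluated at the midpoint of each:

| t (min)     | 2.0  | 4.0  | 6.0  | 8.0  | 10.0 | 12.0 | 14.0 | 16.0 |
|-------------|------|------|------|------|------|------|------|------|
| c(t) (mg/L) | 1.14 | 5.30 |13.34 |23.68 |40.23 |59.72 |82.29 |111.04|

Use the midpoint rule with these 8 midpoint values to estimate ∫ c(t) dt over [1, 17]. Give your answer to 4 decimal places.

h = 2, n = 8.
h·[y(m₁) + y(m₂) + y(m₃) + y(m₄) + y(m₅) + y(m₆) + y(m₇) + y(m₈)] = 2·(336.74) = 673.4800.

673.4800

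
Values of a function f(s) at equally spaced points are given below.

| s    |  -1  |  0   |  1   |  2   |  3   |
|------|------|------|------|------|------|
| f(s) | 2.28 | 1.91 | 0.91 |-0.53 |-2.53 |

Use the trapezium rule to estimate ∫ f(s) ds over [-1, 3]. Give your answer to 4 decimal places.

h = 1, n = 4.
(h/2)·[y₀ + 2y₁ + 2y₂ + 2y₃ + y₄] = 0.5·(4.33) = 2.1650.

2.1650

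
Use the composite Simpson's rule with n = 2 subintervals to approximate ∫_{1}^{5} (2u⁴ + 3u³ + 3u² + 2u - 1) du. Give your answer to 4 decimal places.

h = (5 − 1)/2 = 2.
Nodes u₀,…,u₂ = 1, 3, 5.
f(u) = 2u⁴ + 3u³ + 3u² + 2u - 1: f₀=9, f₁=275, f₂=1709.
(h/3)·[f₀ + 4f₁ + f₂] = 0.666667·(2818) = 1878.6667.

1878.6667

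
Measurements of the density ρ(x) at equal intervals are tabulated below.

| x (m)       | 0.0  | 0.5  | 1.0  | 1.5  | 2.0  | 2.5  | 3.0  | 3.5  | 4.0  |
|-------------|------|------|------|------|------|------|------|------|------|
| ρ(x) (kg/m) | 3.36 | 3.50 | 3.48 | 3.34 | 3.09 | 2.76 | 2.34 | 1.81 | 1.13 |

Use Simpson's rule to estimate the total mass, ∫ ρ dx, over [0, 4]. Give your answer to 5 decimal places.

11.32500

h = 0.5, n = 8.
(h/3)·[y₀ + 4y₁ + 2y₂ + 4y₃ + 2y₄ + 4y₅ + 2y₆ + 4y₇ + y₈] = 0.166667·(67.95) = 11.32500.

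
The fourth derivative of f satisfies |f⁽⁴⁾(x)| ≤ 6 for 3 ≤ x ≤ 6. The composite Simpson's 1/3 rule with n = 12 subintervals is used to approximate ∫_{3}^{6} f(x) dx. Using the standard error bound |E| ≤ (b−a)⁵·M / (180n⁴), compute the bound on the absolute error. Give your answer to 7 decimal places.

0.0003906

|E| ≤ (3)⁵·6 / (180·12⁴) = 1458/3732480 = 0.0003906.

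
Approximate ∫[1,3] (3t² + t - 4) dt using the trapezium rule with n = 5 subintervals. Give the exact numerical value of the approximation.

h = (3 − 1)/5 = 0.4.
Nodes t₀,…,t₅ = 1, 1.4, 1.8, 2.2, 2.6, 3.
f(t) = 3t² + t - 4: f₀=0, f₁=3.28, f₂=7.52, f₃=12.72, f₄=18.88, f₅=26.
(h/2)·[f₀ + 2f₁ + 2f₂ + 2f₃ + 2f₄ + f₅] = 0.2·(110.8) = 22.16.

22.16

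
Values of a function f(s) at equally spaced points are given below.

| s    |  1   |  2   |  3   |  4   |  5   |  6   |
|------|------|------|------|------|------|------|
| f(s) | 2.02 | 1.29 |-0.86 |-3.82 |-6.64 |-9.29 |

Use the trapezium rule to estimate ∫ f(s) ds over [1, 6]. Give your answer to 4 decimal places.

h = 1, n = 5.
(h/2)·[y₀ + 2y₁ + 2y₂ + 2y₃ + 2y₄ + y₅] = 0.5·(-27.33) = -13.6650.

-13.6650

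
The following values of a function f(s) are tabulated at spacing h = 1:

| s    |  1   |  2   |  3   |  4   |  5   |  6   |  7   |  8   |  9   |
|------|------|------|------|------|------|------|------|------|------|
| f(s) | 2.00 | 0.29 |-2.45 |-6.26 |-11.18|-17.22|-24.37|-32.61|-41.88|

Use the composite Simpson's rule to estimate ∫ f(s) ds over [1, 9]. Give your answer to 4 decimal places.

-113.0267

h = 1, n = 8.
(h/3)·[y₀ + 4y₁ + 2y₂ + 4y₃ + 2y₄ + 4y₅ + 2y₆ + 4y₇ + y₈] = 0.333333·(-339.08) = -113.0267.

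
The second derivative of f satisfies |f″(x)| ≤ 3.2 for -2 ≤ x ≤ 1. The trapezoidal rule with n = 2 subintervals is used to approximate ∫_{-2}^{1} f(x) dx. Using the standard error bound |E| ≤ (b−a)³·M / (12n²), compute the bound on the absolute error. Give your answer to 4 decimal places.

|E| ≤ (3)³·3.2 / (12·2²) = 86.4/48 = 1.8000.

1.8000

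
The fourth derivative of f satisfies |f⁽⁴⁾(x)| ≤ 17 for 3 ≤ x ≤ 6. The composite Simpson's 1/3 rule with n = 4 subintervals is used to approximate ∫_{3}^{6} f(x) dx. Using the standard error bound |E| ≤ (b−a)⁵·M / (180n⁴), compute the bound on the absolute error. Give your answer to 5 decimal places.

0.08965

|E| ≤ (3)⁵·17 / (180·4⁴) = 4131/46080 = 0.08965.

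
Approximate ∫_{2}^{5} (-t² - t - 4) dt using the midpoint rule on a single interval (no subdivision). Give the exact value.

-59.25

M = (b−a)·f(3.5) = 3·(-19.75) = -59.25.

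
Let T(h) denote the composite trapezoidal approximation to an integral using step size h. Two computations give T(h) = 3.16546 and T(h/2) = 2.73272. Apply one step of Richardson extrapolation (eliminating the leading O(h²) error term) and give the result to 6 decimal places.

2.588473

R = (4·T(h/2) − T(h)) / 3 = (4·2.73272 − 3.16546)/3 = (7.76542)/3 = 2.588473.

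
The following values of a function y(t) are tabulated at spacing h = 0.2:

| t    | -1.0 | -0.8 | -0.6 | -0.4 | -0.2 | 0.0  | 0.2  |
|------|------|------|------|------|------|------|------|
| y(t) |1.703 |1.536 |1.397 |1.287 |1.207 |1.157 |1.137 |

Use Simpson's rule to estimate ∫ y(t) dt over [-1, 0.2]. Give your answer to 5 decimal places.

1.59787

h = 0.2, n = 6.
(h/3)·[y₀ + 4y₁ + 2y₂ + 4y₃ + 2y₄ + 4y₅ + y₆] = 0.066667·(23.968) = 1.59787.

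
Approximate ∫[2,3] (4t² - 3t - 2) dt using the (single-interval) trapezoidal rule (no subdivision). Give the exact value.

T = (b−a)/2 · [f(2) + f(3)] = 0.5·[8 + 25] = 16.5.

16.5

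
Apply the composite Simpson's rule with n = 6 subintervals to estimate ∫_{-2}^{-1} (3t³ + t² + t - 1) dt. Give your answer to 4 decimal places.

-11.4167

h = (-1 − (-2))/6 = 0.166667.
Nodes t₀,…,t₆ = -2, -1.833333, -1.666667, -1.5, -1.333333, -1.166667, -1.
f(t) = 3t³ + t² + t - 1: f₀=-23, f₁=-17.958333, f₂=-13.777778, f₃=-10.375, f₄=-7.666667, f₅=-5.569444, f₆=-4.
(h/3)·[f₀ + 4f₁ + 2f₂ + 4f₃ + 2f₄ + 4f₅ + f₆] = 0.055556·(-205.5) = -11.4167.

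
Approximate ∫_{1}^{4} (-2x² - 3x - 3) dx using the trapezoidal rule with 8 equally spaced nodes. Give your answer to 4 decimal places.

-73.6837

h = (4 − 1)/7 = 0.428571.
Nodes x₀,…,x₇ = 1, 1.428571, 1.857143, 2.285714, 2.714286, 3.142857, 3.571429, 4.
f(x) = -2x² - 3x - 3: f₀=-8, f₁=-11.367347, f₂=-15.469388, f₃=-20.306122, f₄=-25.877551, f₅=-32.183673, f₆=-39.224490, f₇=-47.
(h/2)·[f₀ + 2f₁ + 2f₂ + 2f₃ + 2f₄ + 2f₅ + 2f₆ + f₇] = 0.214286·(-343.857143) = -73.6837.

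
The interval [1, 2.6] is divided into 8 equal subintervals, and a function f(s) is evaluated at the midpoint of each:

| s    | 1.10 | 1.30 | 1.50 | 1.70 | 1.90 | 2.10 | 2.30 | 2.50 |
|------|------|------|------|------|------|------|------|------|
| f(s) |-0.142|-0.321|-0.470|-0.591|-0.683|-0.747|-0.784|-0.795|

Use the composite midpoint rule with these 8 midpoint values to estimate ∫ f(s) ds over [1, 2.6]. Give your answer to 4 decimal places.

h = 0.2, n = 8.
h·[y(m₁) + y(m₂) + y(m₃) + y(m₄) + y(m₅) + y(m₆) + y(m₇) + y(m₈)] = 0.2·(-4.533) = -0.9066.

-0.9066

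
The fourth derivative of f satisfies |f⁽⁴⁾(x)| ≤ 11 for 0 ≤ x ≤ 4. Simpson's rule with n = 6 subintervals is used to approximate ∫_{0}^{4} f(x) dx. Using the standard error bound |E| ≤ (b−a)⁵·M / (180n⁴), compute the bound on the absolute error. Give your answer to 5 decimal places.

|E| ≤ (4)⁵·11 / (180·6⁴) = 11264/233280 = 0.04829.

0.04829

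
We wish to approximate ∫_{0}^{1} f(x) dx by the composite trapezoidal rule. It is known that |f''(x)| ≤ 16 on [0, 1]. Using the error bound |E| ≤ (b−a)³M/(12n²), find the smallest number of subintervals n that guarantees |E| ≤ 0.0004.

Need 16/(12n²) ≤ 0.0004.
n² ≥ 16/(12·0.0004) = 3333.33 ⇒ n ≥ 57.7350, so the smallest n is 58.

58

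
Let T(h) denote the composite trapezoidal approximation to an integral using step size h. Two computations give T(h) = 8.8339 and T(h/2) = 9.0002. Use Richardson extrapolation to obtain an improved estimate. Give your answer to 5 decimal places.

9.05563

R = (4·T(h/2) − T(h)) / 3 = (4·9.0002 − 8.8339)/3 = (27.1669)/3 = 9.05563.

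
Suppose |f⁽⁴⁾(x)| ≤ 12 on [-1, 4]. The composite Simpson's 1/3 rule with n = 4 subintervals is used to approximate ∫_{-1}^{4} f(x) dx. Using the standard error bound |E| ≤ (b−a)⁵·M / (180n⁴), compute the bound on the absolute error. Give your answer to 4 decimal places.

0.8138

|E| ≤ (5)⁵·12 / (180·4⁴) = 37500/46080 = 0.8138.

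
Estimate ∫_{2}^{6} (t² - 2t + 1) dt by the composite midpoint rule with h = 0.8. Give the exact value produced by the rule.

h = (6 − 2)/5 = 0.8.
Midpoints m₁,…,m₅ = 2.4, 3.2, 4, 4.8, 5.6.
f(m₁)=1.96, f(m₂)=4.84, f(m₃)=9, f(m₄)=14.44, f(m₅)=21.16.
h·[f(m₁) + f(m₂) + f(m₃) + f(m₄) + f(m₅)] = 0.8·(51.4) = 41.12.

41.12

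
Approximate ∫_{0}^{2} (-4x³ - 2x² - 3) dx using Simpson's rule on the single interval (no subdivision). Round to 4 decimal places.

-27.3333

S = (b−a)/6 · [f(0) + 4f(1) + f(2)] = 0.333333·[(-3) + 4·(-9) + (-43)] = -27.3333.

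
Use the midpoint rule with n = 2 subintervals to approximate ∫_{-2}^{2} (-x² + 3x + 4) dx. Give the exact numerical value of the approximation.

12

h = (2 − (-2))/2 = 2.
Midpoints m₁,…,m₂ = -1, 1.
f(m₁)=0, f(m₂)=6.
h·[f(m₁) + f(m₂)] = 2·(6) = 12.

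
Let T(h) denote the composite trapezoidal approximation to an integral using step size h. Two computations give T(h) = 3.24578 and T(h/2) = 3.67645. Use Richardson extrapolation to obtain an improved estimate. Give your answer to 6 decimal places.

3.820007

R = (4·T(h/2) − T(h)) / 3 = (4·3.67645 − 3.24578)/3 = (11.46002)/3 = 3.820007.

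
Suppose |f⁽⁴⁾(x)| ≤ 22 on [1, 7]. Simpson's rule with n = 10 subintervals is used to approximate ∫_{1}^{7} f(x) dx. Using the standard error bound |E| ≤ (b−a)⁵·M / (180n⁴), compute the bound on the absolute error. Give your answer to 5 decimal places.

|E| ≤ (6)⁵·22 / (180·10⁴) = 171072/1800000 = 0.09504.

0.09504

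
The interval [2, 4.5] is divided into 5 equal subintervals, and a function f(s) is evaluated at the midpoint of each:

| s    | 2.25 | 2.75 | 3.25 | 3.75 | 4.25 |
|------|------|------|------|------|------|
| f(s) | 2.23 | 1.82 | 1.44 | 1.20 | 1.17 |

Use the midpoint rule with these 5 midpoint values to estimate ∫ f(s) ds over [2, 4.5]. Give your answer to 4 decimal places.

h = 0.5, n = 5.
h·[y(m₁) + y(m₂) + y(m₃) + y(m₄) + y(m₅)] = 0.5·(7.86) = 3.9300.

3.9300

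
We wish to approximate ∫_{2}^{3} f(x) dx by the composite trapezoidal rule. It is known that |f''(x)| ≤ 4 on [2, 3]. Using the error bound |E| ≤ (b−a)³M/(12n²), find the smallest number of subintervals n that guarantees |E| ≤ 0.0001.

Need 4/(12n²) ≤ 0.0001.
n² ≥ 4/(12·0.0001) = 3333.33 ⇒ n ≥ 57.7350, so the smallest n is 58.

58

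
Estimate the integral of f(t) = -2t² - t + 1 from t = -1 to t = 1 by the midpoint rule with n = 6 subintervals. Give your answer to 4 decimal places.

h = (1 − (-1))/6 = 0.333333.
Midpoints m₁,…,m₆ = -0.833333, -0.5, -0.166667, 0.166667, 0.5, 0.833333.
f(m₁)=0.444444, f(m₂)=1, f(m₃)=1.111111, f(m₄)=0.777778, f(m₅)=0, f(m₆)=-1.222222.
h·[f(m₁) + f(m₂) + f(m₃) + f(m₄) + f(m₅) + f(m₆)] = 0.333333·(2.111111) = 0.7037.

0.7037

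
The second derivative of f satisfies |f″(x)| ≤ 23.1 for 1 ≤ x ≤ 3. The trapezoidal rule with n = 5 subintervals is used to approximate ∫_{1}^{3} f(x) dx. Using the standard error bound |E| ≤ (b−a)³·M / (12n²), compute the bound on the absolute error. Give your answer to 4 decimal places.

|E| ≤ (2)³·23.1 / (12·5²) = 184.8/300 = 0.6160.

0.6160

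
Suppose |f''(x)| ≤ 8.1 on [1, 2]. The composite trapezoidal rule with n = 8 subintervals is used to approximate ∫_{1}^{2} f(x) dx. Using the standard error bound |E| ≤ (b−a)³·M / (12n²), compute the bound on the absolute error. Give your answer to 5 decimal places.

|E| ≤ (1)³·8.1 / (12·8²) = 8.1/768 = 0.01055.

0.01055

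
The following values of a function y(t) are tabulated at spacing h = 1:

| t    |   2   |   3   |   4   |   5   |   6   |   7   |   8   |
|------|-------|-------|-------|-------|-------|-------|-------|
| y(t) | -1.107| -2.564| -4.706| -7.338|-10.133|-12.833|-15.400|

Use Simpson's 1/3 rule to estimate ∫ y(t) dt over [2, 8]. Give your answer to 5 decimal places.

h = 1, n = 6.
(h/3)·[y₀ + 4y₁ + 2y₂ + 4y₃ + 2y₄ + 4y₅ + y₆] = 0.333333·(-137.125) = -45.70833.

-45.70833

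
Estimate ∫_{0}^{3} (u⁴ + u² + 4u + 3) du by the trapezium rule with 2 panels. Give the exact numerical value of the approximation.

h = (3 − 0)/2 = 1.5.
Nodes u₀,…,u₂ = 0, 1.5, 3.
f(u) = u⁴ + u² + 4u + 3: f₀=3, f₁=16.3125, f₂=105.
(h/2)·[f₀ + 2f₁ + f₂] = 0.75·(140.625) = 105.46875.

105.46875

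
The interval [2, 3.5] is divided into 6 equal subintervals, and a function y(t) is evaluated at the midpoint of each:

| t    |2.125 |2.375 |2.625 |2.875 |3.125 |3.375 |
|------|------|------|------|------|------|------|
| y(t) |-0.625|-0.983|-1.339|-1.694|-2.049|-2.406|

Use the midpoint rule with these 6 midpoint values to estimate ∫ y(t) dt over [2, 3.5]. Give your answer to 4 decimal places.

-2.2740

h = 0.25, n = 6.
h·[y(m₁) + y(m₂) + y(m₃) + y(m₄) + y(m₅) + y(m₆)] = 0.25·(-9.096) = -2.2740.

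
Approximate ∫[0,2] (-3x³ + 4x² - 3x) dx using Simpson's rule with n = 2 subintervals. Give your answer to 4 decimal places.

-7.3333

h = (2 − 0)/2 = 1.
Nodes x₀,…,x₂ = 0, 1, 2.
f(x) = -3x³ + 4x² - 3x: f₀=0, f₁=-2, f₂=-14.
(h/3)·[f₀ + 4f₁ + f₂] = 0.333333·(-22) = -7.3333.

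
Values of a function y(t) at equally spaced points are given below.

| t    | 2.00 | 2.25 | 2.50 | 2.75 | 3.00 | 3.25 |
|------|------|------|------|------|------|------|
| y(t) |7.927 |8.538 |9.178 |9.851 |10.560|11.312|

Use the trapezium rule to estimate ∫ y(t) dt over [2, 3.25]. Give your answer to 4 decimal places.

h = 0.25, n = 5.
(h/2)·[y₀ + 2y₁ + 2y₂ + 2y₃ + 2y₄ + y₅] = 0.125·(95.493) = 11.9366.

11.9366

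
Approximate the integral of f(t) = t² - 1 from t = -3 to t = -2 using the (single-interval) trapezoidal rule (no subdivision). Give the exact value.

T = (b−a)/2 · [f(-3) + f(-2)] = 0.5·[8 + 3] = 5.5.

5.5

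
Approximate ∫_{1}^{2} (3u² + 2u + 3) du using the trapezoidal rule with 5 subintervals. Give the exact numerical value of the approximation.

h = (2 − 1)/5 = 0.2.
Nodes u₀,…,u₅ = 1, 1.2, 1.4, 1.6, 1.8, 2.
f(u) = 3u² + 2u + 3: f₀=8, f₁=9.72, f₂=11.68, f₃=13.88, f₄=16.32, f₅=19.
(h/2)·[f₀ + 2f₁ + 2f₂ + 2f₃ + 2f₄ + f₅] = 0.1·(130.2) = 13.02.

13.02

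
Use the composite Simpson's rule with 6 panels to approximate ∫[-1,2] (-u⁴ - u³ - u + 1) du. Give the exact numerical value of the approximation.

h = (2 − (-1))/6 = 0.5.
Nodes u₀,…,u₆ = -1, -0.5, 0, 0.5, 1, 1.5, 2.
f(u) = -u⁴ - u³ - u + 1: f₀=2, f₁=1.5625, f₂=1, f₃=0.3125, f₄=-2, f₅=-8.9375, f₆=-25.
(h/3)·[f₀ + 4f₁ + 2f₂ + 4f₃ + 2f₄ + 4f₅ + f₆] = 0.166667·(-53.25) = -8.875.

-8.875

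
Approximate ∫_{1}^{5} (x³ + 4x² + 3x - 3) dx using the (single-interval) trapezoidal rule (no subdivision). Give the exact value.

T = (b−a)/2 · [f(1) + f(5)] = 2·[5 + 237] = 484.

484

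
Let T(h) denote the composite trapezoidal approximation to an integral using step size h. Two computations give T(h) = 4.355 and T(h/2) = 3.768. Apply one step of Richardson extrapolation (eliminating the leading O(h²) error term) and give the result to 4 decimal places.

R = (4·T(h/2) − T(h)) / 3 = (4·3.768 − 4.355)/3 = (10.717)/3 = 3.5723.

3.5723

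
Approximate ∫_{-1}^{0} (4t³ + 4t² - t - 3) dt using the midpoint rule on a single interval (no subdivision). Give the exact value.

-2

M = (b−a)·f(-0.5) = 1·(-2) = -2.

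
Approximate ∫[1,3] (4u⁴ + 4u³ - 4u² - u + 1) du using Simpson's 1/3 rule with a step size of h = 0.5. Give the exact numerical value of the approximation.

237

h = (3 − 1)/4 = 0.5.
Nodes u₀,…,u₄ = 1, 1.5, 2, 2.5, 3.
f(u) = 4u⁴ + 4u³ - 4u² - u + 1: f₀=4, f₁=24.25, f₂=79, f₃=192.25, f₄=394.
(h/3)·[f₀ + 4f₁ + 2f₂ + 4f₃ + f₄] = 0.166667·(1422) = 237.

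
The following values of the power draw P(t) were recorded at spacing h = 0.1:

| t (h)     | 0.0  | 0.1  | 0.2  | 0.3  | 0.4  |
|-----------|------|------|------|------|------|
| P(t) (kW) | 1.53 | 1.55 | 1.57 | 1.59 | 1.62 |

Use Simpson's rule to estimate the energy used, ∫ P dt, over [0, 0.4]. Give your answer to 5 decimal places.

0.62833

h = 0.1, n = 4.
(h/3)·[y₀ + 4y₁ + 2y₂ + 4y₃ + y₄] = 0.033333·(18.85) = 0.62833.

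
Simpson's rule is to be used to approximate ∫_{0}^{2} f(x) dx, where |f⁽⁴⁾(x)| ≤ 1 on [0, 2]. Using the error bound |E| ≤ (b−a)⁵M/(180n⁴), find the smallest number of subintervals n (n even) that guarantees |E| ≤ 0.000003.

Need 32/(180n⁴) ≤ 0.000003.
n⁴ ≥ 32/(180·0.000003) = 59259.3 ⇒ n ≥ 15.6023, so the smallest even n is 16. (n must be even for Simpson's rule.)

16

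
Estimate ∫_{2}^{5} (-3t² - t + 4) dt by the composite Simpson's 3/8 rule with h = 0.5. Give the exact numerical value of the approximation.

-115.5

h = (5 − 2)/6 = 0.5.
Nodes t₀,…,t₆ = 2, 2.5, 3, 3.5, 4, 4.5, 5.
f(t) = -3t² - t + 4: f₀=-10, f₁=-17.25, f₂=-26, f₃=-36.25, f₄=-48, f₅=-61.25, f₆=-76.
(3h/8)·[f₀ + 3f₁ + 3f₂ + 2f₃ + 3f₄ + 3f₅ + f₆] = 0.1875·(-616) = -115.5.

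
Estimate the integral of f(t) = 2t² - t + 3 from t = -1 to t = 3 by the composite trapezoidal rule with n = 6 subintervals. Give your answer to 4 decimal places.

h = (3 − (-1))/6 = 0.666667.
Nodes t₀,…,t₆ = -1, -0.333333, 0.333333, 1, 1.666667, 2.333333, 3.
f(t) = 2t² - t + 3: f₀=6, f₁=3.555556, f₂=2.888889, f₃=4, f₄=6.888889, f₅=11.555556, f₆=18.
(h/2)·[f₀ + 2f₁ + 2f₂ + 2f₃ + 2f₄ + 2f₅ + f₆] = 0.333333·(81.777778) = 27.2593.

27.2593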